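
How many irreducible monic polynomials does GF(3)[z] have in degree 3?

x^(3^3) − x is the product of all monic irreducibles of degree dividing 3; Möbius inversion gives N = (1/3) Σ μ(3/d)·3^d.
Divisors of 3: 1, 3; μ(3/d) for each: -1, 1.
Σ = − 3^1 + 3^3 = 24.
N = 24/3 = 8.

8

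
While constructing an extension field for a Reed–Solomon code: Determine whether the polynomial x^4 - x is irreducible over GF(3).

No

Write g(x) = x^4 - x.
Check for roots in GF(3): g(0) = 0 → root; g(1) = 0 → root; g(2) = 2.
g(0) = 0, so (x) divides g(x); g is reducible.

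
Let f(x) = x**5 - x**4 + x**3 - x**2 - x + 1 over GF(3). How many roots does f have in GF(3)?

Evaluate at each of the 3 elements of GF(3):
f(0) = 1; f(1) = 0 → root; f(2) = 1.
Roots: {1}.

1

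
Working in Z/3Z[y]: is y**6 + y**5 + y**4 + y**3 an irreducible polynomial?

No

Write m(y) = y**6 + y**5 + y**4 + y**3.
Check for roots in Z/3Z: m(0) = 0 → root; m(1) = 1; m(2) = 0 → root.
m(0) = 0, so (y) divides m(y); m is reducible.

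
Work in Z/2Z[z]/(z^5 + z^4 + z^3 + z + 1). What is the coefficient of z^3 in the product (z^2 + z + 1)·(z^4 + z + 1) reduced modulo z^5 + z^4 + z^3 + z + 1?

1

Multiply in Z/2Z[z]: (z^2 + z + 1)·(z^4 + z + 1) = z^6 + z^5 + z^4 + z^3 + 1.
Reduce using z^5 ≡ z^4 + z^3 + z + 1 (mod z^5 + z^4 + z^3 + z + 1).
Reduced: z^3 + z^2 + z + 1.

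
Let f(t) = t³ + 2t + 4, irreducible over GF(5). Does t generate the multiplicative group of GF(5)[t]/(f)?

|GF(5^3)^×| = 5^3 − 1 = 124. Prime factorization: 124 = 2^2·31.
f is primitive ⇔ t has order 124 in GF(5)[t]/(f), i.e. t^(124/q) ≠ 1 for each prime q | 124.
t^(62) mod f = 1
t^(4) mod f = 3t² + t.
Since t^(62) = 1, the order of t divides 62 < 124; not primitive.

No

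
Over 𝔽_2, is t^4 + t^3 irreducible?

Write g(t) = t^4 + t^3.
Check for roots in 𝔽_2: g(0) = 0 → root; g(1) = 0 → root.
g(0) = 0, so (t) divides g(t); g is reducible.

No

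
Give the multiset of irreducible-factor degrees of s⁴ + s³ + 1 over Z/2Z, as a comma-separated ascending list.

4

Write f(s) = s⁴ + s³ + 1.
Roots in Z/2Z: f(0) = 1; f(1) = 1.
Complete factorization: f(s) = (s⁴ + s³ + 1).
Factor degrees with multiplicity: 4 = 4.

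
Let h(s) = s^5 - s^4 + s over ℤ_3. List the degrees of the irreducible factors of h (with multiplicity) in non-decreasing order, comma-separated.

1, 1, 3

Roots in ℤ_3: h(0) = 0 → root; h(1) = 1; h(2) = 0 → root.
Linear factors from roots: (s), (s + 1).
Complete factorization: h(s) = (s)·(s + 1)·(s^3 + s^2 - s + 1).
Factor degrees with multiplicity: 1 + 1 + 3 = 5.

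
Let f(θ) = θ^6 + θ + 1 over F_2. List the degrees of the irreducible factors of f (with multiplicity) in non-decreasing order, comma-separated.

6

Roots in F_2: f(0) = 1; f(1) = 1.
Complete factorization: f(θ) = (θ^6 + θ + 1).
Factor degrees with multiplicity: 6 = 6.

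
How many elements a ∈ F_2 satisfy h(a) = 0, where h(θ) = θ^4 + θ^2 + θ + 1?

1

Evaluate at each of the 2 elements of F_2:
h(0) = 1; h(1) = 0 → root.
Roots: {1}.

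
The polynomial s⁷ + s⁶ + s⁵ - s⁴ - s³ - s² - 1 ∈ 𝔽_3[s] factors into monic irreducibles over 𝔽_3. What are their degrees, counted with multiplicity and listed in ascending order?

1, 1, 2, 3

Write f(s) = s⁷ + s⁶ + s⁵ - s⁴ - s³ - s² - 1.
Roots in 𝔽_3: f(0) = 2; f(1) = 2; f(2) = 0 → root.
Linear factors from roots: (s + 1).
Complete factorization: f(s) = (s + 1)^2·(s² + s - 1)·(s³ + s² - s + 1).
Factor degrees with multiplicity: 1 + 1 + 2 + 3 = 7.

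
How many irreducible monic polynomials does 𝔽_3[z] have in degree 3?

x^(3^3) − x is the product of all monic irreducibles of degree dividing 3; Möbius inversion gives N = (1/3) Σ μ(3/d)·3^d.
Divisors of 3: 1, 3; μ(3/d) for each: -1, 1.
Σ = − 3^1 + 3^3 = 24.
N = 24/3 = 8.

8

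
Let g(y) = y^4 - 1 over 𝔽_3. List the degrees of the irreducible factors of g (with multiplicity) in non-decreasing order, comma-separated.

Roots in 𝔽_3: g(0) = 2; g(1) = 0 → root; g(2) = 0 → root.
Linear factors from roots: (y - 1), (y + 1).
Complete factorization: g(y) = (y + 1)·(y - 1)·(y^2 + 1).
Factor degrees with multiplicity: 1 + 1 + 2 = 4.

1, 1, 2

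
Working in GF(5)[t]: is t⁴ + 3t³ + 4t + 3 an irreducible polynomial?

Write P(t) = t⁴ + 3t³ + 4t + 3.
Check for roots in GF(5): P(0) = 3; P(1) = 1; P(2) = 1; P(3) = 2; P(4) = 2.
No roots, so no linear factors.
Degree-2 irreducible divisors: test the 10 monic irreducibles of degree 2 over GF(5).
None of them divide P (all give nonzero remainder).
No irreducible factor of degree ≤ 2 exists, so P is irreducible over GF(5).

Yes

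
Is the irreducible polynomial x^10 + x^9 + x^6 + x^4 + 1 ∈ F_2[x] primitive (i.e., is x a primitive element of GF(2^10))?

No

Write f(x) = x^10 + x^9 + x^6 + x^4 + 1.
|GF(2^10)^×| = 2^10 − 1 = 1023. Prime factorization: 1023 = 3·11·31.
f is primitive ⇔ x has order 1023 in GF(2)[x]/(f), i.e. x^(1023/q) ≠ 1 for each prime q | 1023.
x^(341) mod f = 1
x^(93) mod f = x^8 + x^6 + x^5 + x^3 + x^2 + x.
x^(33) mod f = x^8 + x^7 + x^6 + x^4 + 1.
Since x^(341) = 1, the order of x divides 341 < 1023; not primitive.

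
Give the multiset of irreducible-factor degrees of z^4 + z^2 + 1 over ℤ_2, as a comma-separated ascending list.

Write h(z) = z^4 + z^2 + 1.
Roots in ℤ_2: h(0) = 1; h(1) = 1.
Complete factorization: h(z) = (z^2 + z + 1)^2.
Factor degrees with multiplicity: 2 + 2 = 4.

2, 2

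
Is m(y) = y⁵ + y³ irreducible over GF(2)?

No

Check for roots in GF(2): m(0) = 0 → root; m(1) = 0 → root.
m(0) = 0, so (y) divides m(y); m is reducible.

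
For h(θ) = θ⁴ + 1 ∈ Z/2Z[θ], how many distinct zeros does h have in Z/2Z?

Evaluate at each of the 2 elements of Z/2Z:
h(0) = 1; h(1) = 0 → root.
Roots: {1}.

1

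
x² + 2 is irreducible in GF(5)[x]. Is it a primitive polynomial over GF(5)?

Write f(x) = x² + 2.
|GF(5^2)^×| = 5^2 − 1 = 24. Prime factorization: 24 = 2^3·3.
f is primitive ⇔ x has order 24 in GF(5)[x]/(f), i.e. x^(24/q) ≠ 1 for each prime q | 24.
x^(12) mod f = 4.
x^(8) mod f = 1
Since x^(8) = 1, the order of x divides 8 < 24; not primitive.

No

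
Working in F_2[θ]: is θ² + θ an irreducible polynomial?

Write P(θ) = θ² + θ.
Check for roots in F_2: P(0) = 0 → root; P(1) = 0 → root.
P(0) = 0, so (θ) divides P(θ); P is reducible.

No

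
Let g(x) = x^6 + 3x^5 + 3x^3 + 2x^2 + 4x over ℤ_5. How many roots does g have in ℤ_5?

2

Evaluate at each of the 5 elements of ℤ_5:
g(0) = 0 → root; g(1) = 3; g(2) = 0 → root; g(3) = 4; g(4) = 3.
Roots: {0, 2}.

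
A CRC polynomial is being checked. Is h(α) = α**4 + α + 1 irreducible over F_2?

Yes

Check for roots in F_2: h(0) = 1; h(1) = 1.
No roots, so no linear factors.
Monic irreducibles of degree 2 over GF(2): α**2 + α + 1.
None of them divide h (all give nonzero remainder).
No irreducible factor of degree ≤ 2 exists, so h is irreducible over GF(2).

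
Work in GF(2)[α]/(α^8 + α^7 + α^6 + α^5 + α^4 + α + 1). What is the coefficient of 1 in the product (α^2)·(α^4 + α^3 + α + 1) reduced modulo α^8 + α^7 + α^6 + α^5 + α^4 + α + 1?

Multiply in GF(2)[α]: (α^2)·(α^4 + α^3 + α + 1) = α^6 + α^5 + α^3 + α^2.
Reduced: α^6 + α^5 + α^3 + α^2.

0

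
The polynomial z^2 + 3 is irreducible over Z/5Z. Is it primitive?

No

Write f(z) = z^2 + 3.
|GF(5^2)^×| = 5^2 − 1 = 24. Prime factorization: 24 = 2^3·3.
f is primitive ⇔ z has order 24 in GF(5)[z]/(f), i.e. z^(24/q) ≠ 1 for each prime q | 24.
z^(12) mod f = 4.
z^(8) mod f = 1
Since z^(8) = 1, the order of z divides 8 < 24; not primitive.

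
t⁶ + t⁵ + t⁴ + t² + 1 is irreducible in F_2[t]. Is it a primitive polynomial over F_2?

No

Write f(t) = t⁶ + t⁵ + t⁴ + t² + 1.
|GF(2^6)^×| = 2^6 − 1 = 63. Prime factorization: 63 = 3^2·7.
f is primitive ⇔ t has order 63 in GF(2)[t]/(f), i.e. t^(63/q) ≠ 1 for each prime q | 63.
t^(21) mod f = 1
t^(9) mod f = t³ + 1.
Since t^(21) = 1, the order of t divides 21 < 63; not primitive.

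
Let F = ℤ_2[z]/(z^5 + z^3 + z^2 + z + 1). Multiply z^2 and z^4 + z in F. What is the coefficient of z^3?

Multiply in ℤ_2[z]: (z^2)·(z^4 + z) = z^6 + z^3.
Reduce using z^5 ≡ z^3 + z^2 + z + 1 (mod z^5 + z^3 + z^2 + z + 1).
Reduced: z^4 + z^2 + z.

0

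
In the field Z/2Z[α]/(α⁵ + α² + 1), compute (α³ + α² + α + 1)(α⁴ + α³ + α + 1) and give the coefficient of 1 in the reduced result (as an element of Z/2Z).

1

Multiply in Z/2Z[α]: (α³ + α² + α + 1)·(α⁴ + α³ + α + 1) = α⁷ + α⁴ + α³ + 1.
Reduce using α⁵ ≡ α² + 1 (mod α⁵ + α² + 1).
Reduced: α³ + α² + 1.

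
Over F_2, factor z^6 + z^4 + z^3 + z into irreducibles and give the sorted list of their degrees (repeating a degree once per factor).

Write f(z) = z^6 + z^4 + z^3 + z.
Roots in F_2: f(0) = 0 → root; f(1) = 0 → root.
Linear factors from roots: (z), (z + 1).
Complete factorization: f(z) = (z)·(z + 1)^3·(z^2 + z + 1).
Factor degrees with multiplicity: 1 + 1 + 1 + 1 + 2 = 6.

1, 1, 1, 1, 2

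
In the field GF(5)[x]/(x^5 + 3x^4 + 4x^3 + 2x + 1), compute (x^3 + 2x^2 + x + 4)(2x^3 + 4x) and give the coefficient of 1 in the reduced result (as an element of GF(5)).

2

Multiply in GF(5)[x]: (x^3 + 2x^2 + x + 4)·(2x^3 + 4x) = 2x^6 + 4x^5 + x^4 + x^3 + 4x^2 + x.
Reduce using x^5 ≡ 2x^4 + x^3 + 3x + 4 (mod x^5 + 3x^4 + 4x^3 + 2x + 1).
Reduced: 4x^4 + 4x^3 + 3x + 2.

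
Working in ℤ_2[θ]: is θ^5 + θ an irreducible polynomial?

No

Write P(θ) = θ^5 + θ.
Check for roots in ℤ_2: P(0) = 0 → root; P(1) = 0 → root.
P(0) = 0, so (θ) divides P(θ); P is reducible.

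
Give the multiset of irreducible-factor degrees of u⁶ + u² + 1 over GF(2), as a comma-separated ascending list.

3, 3

Write f(u) = u⁶ + u² + 1.
Roots in GF(2): f(0) = 1; f(1) = 1.
Complete factorization: f(u) = (u³ + u + 1)^2.
Factor degrees with multiplicity: 3 + 3 = 6.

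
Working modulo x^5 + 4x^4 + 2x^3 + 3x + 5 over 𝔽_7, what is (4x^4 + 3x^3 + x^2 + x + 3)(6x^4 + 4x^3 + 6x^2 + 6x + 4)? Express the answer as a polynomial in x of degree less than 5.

Multiply in 𝔽_7[x]: (4x^4 + 3x^3 + x^2 + x + 3)·(6x^4 + 4x^3 + 6x^2 + 6x + 4) = 3x^8 + 6x^7 + 3x^5 + 6x^4 + x^3 + x + 5.
Reduce using x^5 ≡ 3x^4 + 5x^3 + 4x + 2 (mod x^5 + 4x^4 + 2x^3 + 3x + 5).
Reduced: 6x^3 + 4x^2 + 5x + 3.

6x^3 + 4x^2 + 5x + 3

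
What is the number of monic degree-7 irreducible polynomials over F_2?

18

Gauss's count: N_{2}(7) = (1/7) Σ_{d|7} μ(7/d)·2^d.
Divisors of 7: 1, 7; μ(7/d) for each: -1, 1.
Σ = − 2^1 + 2^7 = 126.
N = 126/7 = 18.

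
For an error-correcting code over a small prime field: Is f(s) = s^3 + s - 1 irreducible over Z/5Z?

Check for roots in Z/5Z: f(0) = 4; f(1) = 1; f(2) = 4; f(3) = 4; f(4) = 2.
No roots. A degree-3 polynomial over a field with no linear factor is irreducible.

Yes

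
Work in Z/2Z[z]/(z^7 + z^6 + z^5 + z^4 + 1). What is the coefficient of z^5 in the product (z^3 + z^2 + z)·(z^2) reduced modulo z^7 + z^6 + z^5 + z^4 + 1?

Multiply in Z/2Z[z]: (z^3 + z^2 + z)·(z^2) = z^5 + z^4 + z^3.
Reduced: z^5 + z^4 + z^3.

1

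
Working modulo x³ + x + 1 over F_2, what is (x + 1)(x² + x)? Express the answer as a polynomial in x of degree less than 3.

Multiply in F_2[x]: (x + 1)·(x² + x) = x³ + x.
Reduce using x³ ≡ x + 1 (mod x³ + x + 1).
Reduced: 1.

1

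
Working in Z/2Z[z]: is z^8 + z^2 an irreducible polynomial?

No

Write f(z) = z^8 + z^2.
Check for roots in Z/2Z: f(0) = 0 → root; f(1) = 0 → root.
f(0) = 0, so (z) divides f(z); f is reducible.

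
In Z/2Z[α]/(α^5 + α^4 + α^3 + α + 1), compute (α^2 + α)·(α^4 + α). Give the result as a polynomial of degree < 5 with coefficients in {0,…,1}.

Multiply in Z/2Z[α]: (α^2 + α)·(α^4 + α) = α^6 + α^5 + α^3 + α^2.
Reduce using α^5 ≡ α^4 + α^3 + α + 1 (mod α^5 + α^4 + α^3 + α + 1).
Reduced: α^4 + α^3 + α.

α^4 + α^3 + α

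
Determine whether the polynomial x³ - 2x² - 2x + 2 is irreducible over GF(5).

Write f(x) = x³ - 2x² - 2x + 2.
Check for roots in GF(5): f(0) = 2; f(1) = 4; f(2) = 3; f(3) = 0 → root; f(4) = 1.
f(3) = 0, so (x − 3) divides f(x); f is reducible.

No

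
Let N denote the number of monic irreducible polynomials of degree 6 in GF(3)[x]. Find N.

x^(3^6) − x is the product of all monic irreducibles of degree dividing 6; Möbius inversion gives N = (1/6) Σ μ(6/d)·3^d.
Divisors of 6: 1, 2, 3, 6; μ(6/d) for each: 1, -1, -1, 1.
Σ = 3^1 − 3^2 − 3^3 + 3^6 = 696.
N = 696/6 = 116.

116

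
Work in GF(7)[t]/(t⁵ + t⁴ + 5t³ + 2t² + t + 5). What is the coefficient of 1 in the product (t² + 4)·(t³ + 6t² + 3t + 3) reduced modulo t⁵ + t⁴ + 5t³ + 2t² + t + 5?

Multiply in GF(7)[t]: (t² + 4)·(t³ + 6t² + 3t + 3) = t⁵ + 6t⁴ + 6t² + 5t + 5.
Reduce using t⁵ ≡ 6t⁴ + 2t³ + 5t² + 6t + 2 (mod t⁵ + t⁴ + 5t³ + 2t² + t + 5).
Reduced: 5t⁴ + 2t³ + 4t² + 4t.

0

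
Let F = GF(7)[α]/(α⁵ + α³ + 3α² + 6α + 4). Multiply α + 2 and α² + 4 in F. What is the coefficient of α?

4

Multiply in GF(7)[α]: (α + 2)·(α² + 4) = α³ + 2α² + 4α + 1.
Reduced: α³ + 2α² + 4α + 1.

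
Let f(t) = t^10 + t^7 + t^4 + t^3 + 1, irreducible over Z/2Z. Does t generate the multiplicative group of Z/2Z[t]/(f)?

No

|GF(2^10)^×| = 2^10 − 1 = 1023. Prime factorization: 1023 = 3·11·31.
f is primitive ⇔ t has order 1023 in GF(2)[t]/(f), i.e. t^(1023/q) ≠ 1 for each prime q | 1023.
t^(341) mod f = 1
t^(93) mod f = t^9 + t^8 + t^5 + t^3 + t^2 + t + 1.
t^(33) mod f = t^9 + t^8 + t^6 + t^5 + t^4 + t^3 + 1.
Since t^(341) = 1, the order of t divides 341 < 1023; not primitive.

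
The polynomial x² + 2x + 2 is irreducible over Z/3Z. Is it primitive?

Yes

Write f(x) = x² + 2x + 2.
|GF(3^2)^×| = 3^2 − 1 = 8. Prime factorization: 8 = 2^3.
f is primitive ⇔ x has order 8 in GF(3)[x]/(f), i.e. x^(8/q) ≠ 1 for each prime q | 8.
x^(4) mod f = 2.
None equal 1, so x has full order 8; f is primitive.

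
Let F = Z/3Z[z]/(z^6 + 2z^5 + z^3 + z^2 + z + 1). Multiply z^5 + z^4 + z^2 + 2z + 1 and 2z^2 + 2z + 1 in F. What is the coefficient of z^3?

1

Multiply in Z/3Z[z]: (z^5 + z^4 + z^2 + 2z + 1)·(2z^2 + 2z + 1) = 2z^7 + z^6 + z^2 + z + 1.
Reduce using z^6 ≡ z^5 + 2z^3 + 2z^2 + 2z + 2 (mod z^6 + 2z^5 + z^3 + z^2 + z + 1).
Reduced: z^4 + z^3 + 2z^2 + 2z + 1.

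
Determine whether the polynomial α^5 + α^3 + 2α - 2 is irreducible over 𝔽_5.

Yes

Write h(α) = α^5 + α^3 + 2α - 2.
Check for roots in 𝔽_5: h(0) = 3; h(1) = 2; h(2) = 2; h(3) = 4; h(4) = 4.
No roots, so no linear factors.
Degree-2 irreducible divisors: test the 10 monic irreducibles of degree 2 over GF(5).
None of them divide h (all give nonzero remainder).
No irreducible factor of degree ≤ 2 exists, so h is irreducible over GF(5).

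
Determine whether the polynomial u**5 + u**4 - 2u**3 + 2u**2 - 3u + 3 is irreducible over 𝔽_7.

Yes

Write P(u) = u**5 + u**4 - 2u**3 + 2u**2 - 3u + 3.
Check for roots in 𝔽_7: P(0) = 3; P(1) = 2; P(2) = 2; P(3) = 2; P(4) = 6; P(5) = 3; P(6) = 3.
No roots, so no linear factors.
Degree-2 irreducible divisors: test the 21 monic irreducibles of degree 2 over GF(7).
None of them divide P (all give nonzero remainder).
No irreducible factor of degree ≤ 2 exists, so P is irreducible over GF(7).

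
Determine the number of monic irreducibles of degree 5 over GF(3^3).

x^(27^5) − x is the product of all monic irreducibles of degree dividing 5; Möbius inversion gives N = (1/5) Σ μ(5/d)·27^d.
Divisors of 5: 1, 5; μ(5/d) for each: -1, 1.
Σ = − 27^1 + 27^5 = 14348880.
N = 14348880/5 = 2869776.

2869776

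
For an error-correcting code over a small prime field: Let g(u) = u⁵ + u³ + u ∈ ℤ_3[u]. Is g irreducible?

Check for roots in ℤ_3: g(0) = 0 → root; g(1) = 0 → root; g(2) = 0 → root.
g(0) = 0, so (u) divides g(u); g is reducible.

No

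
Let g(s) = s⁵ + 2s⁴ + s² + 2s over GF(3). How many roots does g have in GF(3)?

3

Evaluate at each of the 3 elements of GF(3):
g(0) = 0 → root; g(1) = 0 → root; g(2) = 0 → root.
Roots: {0, 1, 2}.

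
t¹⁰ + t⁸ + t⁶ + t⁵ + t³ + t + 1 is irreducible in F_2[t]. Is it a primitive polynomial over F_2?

Yes

Write f(t) = t¹⁰ + t⁸ + t⁶ + t⁵ + t³ + t + 1.
|GF(2^10)^×| = 2^10 − 1 = 1023. Prime factorization: 1023 = 3·11·31.
f is primitive ⇔ t has order 1023 in GF(2)[t]/(f), i.e. t^(1023/q) ≠ 1 for each prime q | 1023.
t^(341) mod f = t⁵ + t⁴ + t³ + t² + t.
t^(93) mod f = t⁸ + t⁵ + t³ + 1.
t^(33) mod f = t⁸ + t⁷ + t⁴ + t³ + t².
None equal 1, so t has full order 1023; f is primitive.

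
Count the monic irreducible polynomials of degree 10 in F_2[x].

The number of monic irreducibles of degree 10 over GF(2) is (1/10)·Σ_{d∣10} μ(10/d) 2^d.
Divisors of 10: 1, 2, 5, 10; μ(10/d) for each: 1, -1, -1, 1.
Σ = 2^1 − 2^2 − 2^5 + 2^10 = 990.
N = 990/10 = 99.

99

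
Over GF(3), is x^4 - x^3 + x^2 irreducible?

Write P(x) = x^4 - x^3 + x^2.
Check for roots in GF(3): P(0) = 0 → root; P(1) = 1; P(2) = 0 → root.
P(0) = 0, so (x) divides P(x); P is reducible.

No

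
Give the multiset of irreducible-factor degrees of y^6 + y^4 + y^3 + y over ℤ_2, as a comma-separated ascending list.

Write h(y) = y^6 + y^4 + y^3 + y.
Roots in ℤ_2: h(0) = 0 → root; h(1) = 0 → root.
Linear factors from roots: (y), (y + 1).
Complete factorization: h(y) = (y)·(y + 1)^3·(y^2 + y + 1).
Factor degrees with multiplicity: 1 + 1 + 1 + 1 + 2 = 6.

1, 1, 1, 1, 2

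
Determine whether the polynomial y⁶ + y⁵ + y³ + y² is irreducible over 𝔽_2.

Write P(y) = y⁶ + y⁵ + y³ + y².
Check for roots in 𝔽_2: P(0) = 0 → root; P(1) = 0 → root.
P(0) = 0, so (y) divides P(y); P is reducible.

No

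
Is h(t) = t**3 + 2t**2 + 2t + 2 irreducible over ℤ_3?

Check for roots in ℤ_3: h(0) = 2; h(1) = 1; h(2) = 1.
No roots. A degree-3 polynomial over a field with no linear factor is irreducible.

Yes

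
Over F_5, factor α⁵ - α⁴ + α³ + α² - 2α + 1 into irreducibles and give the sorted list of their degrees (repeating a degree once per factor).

1, 2, 2

Write f(α) = α⁵ - α⁴ + α³ + α² - 2α + 1.
Roots in F_5: f(0) = 1; f(1) = 1; f(2) = 0 → root; f(3) = 3; f(4) = 1.
Linear factors from roots: (α - 2).
Complete factorization: f(α) = (α - 2)·(α² + 2)·(α² + α + 1).
Factor degrees with multiplicity: 1 + 2 + 2 = 5.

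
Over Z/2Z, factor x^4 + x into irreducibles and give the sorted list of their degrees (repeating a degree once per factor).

Write f(x) = x^4 + x.
Roots in Z/2Z: f(0) = 0 → root; f(1) = 0 → root.
Linear factors from roots: (x), (x + 1).
Complete factorization: f(x) = (x)·(x + 1)·(x^2 + x + 1).
Factor degrees with multiplicity: 1 + 1 + 2 = 4.

1, 1, 2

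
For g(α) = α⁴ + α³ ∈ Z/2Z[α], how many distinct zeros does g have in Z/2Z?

Evaluate at each of the 2 elements of Z/2Z:
g(0) = 0 → root; g(1) = 0 → root.
Roots: {0, 1}.

2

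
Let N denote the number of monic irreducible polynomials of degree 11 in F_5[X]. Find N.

x^(5^11) − x is the product of all monic irreducibles of degree dividing 11; Möbius inversion gives N = (1/11) Σ μ(11/d)·5^d.
Divisors of 11: 1, 11; μ(11/d) for each: -1, 1.
Σ = − 5^1 + 5^11 = 48828120.
N = 48828120/11 = 4438920.

4438920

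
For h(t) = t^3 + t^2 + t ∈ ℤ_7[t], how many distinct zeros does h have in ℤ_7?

Evaluate at each of the 7 elements of ℤ_7:
h(0) = 0 → root; h(1) = 3; h(2) = 0 → root; h(3) = 4; h(4) = 0 → root; h(5) = 1; h(6) = 6.
Roots: {0, 2, 4}.

3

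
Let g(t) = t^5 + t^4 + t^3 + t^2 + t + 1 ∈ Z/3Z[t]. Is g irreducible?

No

Check for roots in Z/3Z: g(0) = 1; g(1) = 0 → root; g(2) = 0 → root.
g(1) = 0, so (t − 1) divides g(t); g is reducible.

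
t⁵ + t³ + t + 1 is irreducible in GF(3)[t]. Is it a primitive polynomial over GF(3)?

Write f(t) = t⁵ + t³ + t + 1.
|GF(3^5)^×| = 3^5 − 1 = 242. Prime factorization: 242 = 2·11^2.
f is primitive ⇔ t has order 242 in GF(3)[t]/(f), i.e. t^(242/q) ≠ 1 for each prime q | 242.
t^(121) mod f = 2.
t^(22) mod f = t⁴ + t² + 2.
None equal 1, so t has full order 242; f is primitive.

Yes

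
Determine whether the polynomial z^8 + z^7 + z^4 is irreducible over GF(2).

No

Write m(z) = z^8 + z^7 + z^4.
Check for roots in GF(2): m(0) = 0 → root; m(1) = 1.
m(0) = 0, so (z) divides m(z); m is reducible.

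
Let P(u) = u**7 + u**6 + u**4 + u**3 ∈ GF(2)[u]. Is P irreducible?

Check for roots in GF(2): P(0) = 0 → root; P(1) = 0 → root.
P(0) = 0, so (u) divides P(u); P is reducible.

No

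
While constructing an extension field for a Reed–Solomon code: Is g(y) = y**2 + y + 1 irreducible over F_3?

No

Check for roots in F_3: g(0) = 1; g(1) = 0 → root; g(2) = 1.
g(1) = 0, so (y − 1) divides g(y); g is reducible.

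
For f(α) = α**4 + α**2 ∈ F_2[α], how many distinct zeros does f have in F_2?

Evaluate at each of the 2 elements of F_2:
f(0) = 0 → root; f(1) = 0 → root.
Roots: {0, 1}.

2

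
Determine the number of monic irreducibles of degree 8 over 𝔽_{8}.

2096640

By the necklace-counting formula, N_8(8) = (1/8) Σ_{d|8} μ(8/d)·8^d.
Divisors of 8: 1, 2, 4, 8; μ(8/d) for each: 0, 0, -1, 1.
Σ = − 8^4 + 8^8 = 16773120.
N = 16773120/8 = 2096640.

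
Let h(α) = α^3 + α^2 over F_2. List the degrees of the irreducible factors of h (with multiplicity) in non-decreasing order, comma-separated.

1, 1, 1

Roots in F_2: h(0) = 0 → root; h(1) = 0 → root.
Linear factors from roots: (α), (α + 1).
Complete factorization: h(α) = (α + 1)·(α)^2.
Factor degrees with multiplicity: 1 + 1 + 1 = 3.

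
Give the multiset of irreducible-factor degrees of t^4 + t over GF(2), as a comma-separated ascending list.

1, 1, 2

Write g(t) = t^4 + t.
Roots in GF(2): g(0) = 0 → root; g(1) = 0 → root.
Linear factors from roots: (t), (t + 1).
Complete factorization: g(t) = (t)·(t + 1)·(t^2 + t + 1).
Factor degrees with multiplicity: 1 + 1 + 2 = 4.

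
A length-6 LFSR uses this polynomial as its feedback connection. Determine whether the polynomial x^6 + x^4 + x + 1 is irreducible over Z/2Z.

No

Write P(x) = x^6 + x^4 + x + 1.
Check for roots in Z/2Z: P(0) = 1; P(1) = 0 → root.
P(1) = 0, so (x − 1) divides P(x); P is reducible.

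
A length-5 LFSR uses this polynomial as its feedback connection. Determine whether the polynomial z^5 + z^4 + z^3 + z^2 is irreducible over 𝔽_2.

No

Write h(z) = z^5 + z^4 + z^3 + z^2.
Check for roots in 𝔽_2: h(0) = 0 → root; h(1) = 0 → root.
h(0) = 0, so (z) divides h(z); h is reducible.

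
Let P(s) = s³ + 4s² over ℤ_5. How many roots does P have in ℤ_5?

2

Evaluate at each of the 5 elements of ℤ_5:
P(0) = 0 → root; P(1) = 0 → root; P(2) = 4; P(3) = 3; P(4) = 3.
Roots: {0, 1}.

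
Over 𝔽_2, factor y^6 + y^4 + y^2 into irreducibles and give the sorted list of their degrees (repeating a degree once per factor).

Write g(y) = y^6 + y^4 + y^2.
Roots in 𝔽_2: g(0) = 0 → root; g(1) = 1.
Linear factors from roots: (y).
Complete factorization: g(y) = (y)^2·(y^2 + y + 1)^2.
Factor degrees with multiplicity: 1 + 1 + 2 + 2 = 6.

1, 1, 2, 2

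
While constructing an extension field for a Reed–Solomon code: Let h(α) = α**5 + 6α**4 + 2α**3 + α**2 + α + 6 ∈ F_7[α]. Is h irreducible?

Check for roots in F_7: h(0) = 6; h(1) = 3; h(2) = 2; h(3) = 3; h(4) = 5; h(5) = 0 → root; h(6) = 2.
h(5) = 0, so (α − 5) divides h(α); h is reducible.

No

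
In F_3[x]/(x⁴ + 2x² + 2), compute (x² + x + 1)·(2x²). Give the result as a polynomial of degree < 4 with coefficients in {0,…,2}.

Multiply in F_3[x]: (x² + x + 1)·(2x²) = 2x⁴ + 2x³ + 2x².
Reduce using x⁴ ≡ x² + 1 (mod x⁴ + 2x² + 2).
Reduced: 2x³ + x² + 2.

2x^3 + x^2 + 2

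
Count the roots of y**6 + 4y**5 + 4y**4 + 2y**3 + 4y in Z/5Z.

4

Write P(y) = y**6 + 4y**5 + 4y**4 + 2y**3 + 4y.
Evaluate at each of the 5 elements of Z/5Z:
P(0) = 0 → root; P(1) = 0 → root; P(2) = 0 → root; P(3) = 1; P(4) = 0 → root.
Roots: {0, 1, 2, 4}.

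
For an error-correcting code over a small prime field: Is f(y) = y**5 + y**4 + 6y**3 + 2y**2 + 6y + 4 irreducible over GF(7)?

Yes

Check for roots in GF(7): f(0) = 4; f(1) = 6; f(2) = 1; f(3) = 1; f(4) = 2; f(5) = 6; f(6) = 1.
No roots, so no linear factors.
Degree-2 irreducible divisors: test the 21 monic irreducibles of degree 2 over GF(7).
None of them divide f (all give nonzero remainder).
No irreducible factor of degree ≤ 2 exists, so f is irreducible over GF(7).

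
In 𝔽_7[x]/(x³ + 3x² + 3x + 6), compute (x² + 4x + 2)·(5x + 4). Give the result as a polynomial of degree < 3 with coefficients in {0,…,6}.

2x^2 + 4x + 6

Multiply in 𝔽_7[x]: (x² + 4x + 2)·(5x + 4) = 5x³ + 3x² + 5x + 1.
Reduce using x³ ≡ 4x² + 4x + 1 (mod x³ + 3x² + 3x + 6).
Reduced: 2x² + 4x + 6.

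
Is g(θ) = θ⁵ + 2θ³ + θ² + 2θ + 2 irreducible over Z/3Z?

Yes

Check for roots in Z/3Z: g(0) = 2; g(1) = 2; g(2) = 1.
No roots, so no linear factors.
Monic irreducibles of degree 2 over GF(3): θ² + 1, θ² + θ + 2, θ² + 2θ + 2.
None of them divide g (all give nonzero remainder).
No irreducible factor of degree ≤ 2 exists, so g is irreducible over GF(3).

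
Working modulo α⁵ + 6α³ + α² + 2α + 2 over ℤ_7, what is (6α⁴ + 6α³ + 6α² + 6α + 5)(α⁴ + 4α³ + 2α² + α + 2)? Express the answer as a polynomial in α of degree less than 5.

Multiply in ℤ_7[α]: (6α⁴ + 6α³ + 6α² + 6α + 5)·(α⁴ + 4α³ + 2α² + α + 2) = 6α⁸ + 2α⁷ + 6α⁵ + 3α⁴ + α³ + 3α + 3.
Reduce using α⁵ ≡ α³ + 6α² + 5α + 5 (mod α⁵ + 6α³ + α² + 2α + 2).
Reduced: 2α⁴ + 2α³ + 3α² + α + 6.

2α^4 + 2α^3 + 3α^2 + α + 6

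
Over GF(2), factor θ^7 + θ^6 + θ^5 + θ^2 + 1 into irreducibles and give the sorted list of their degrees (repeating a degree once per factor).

Write h(θ) = θ^7 + θ^6 + θ^5 + θ^2 + 1.
Roots in GF(2): h(0) = 1; h(1) = 1.
Complete factorization: h(θ) = (θ^7 + θ^6 + θ^5 + θ^2 + 1).
Factor degrees with multiplicity: 7 = 7.

7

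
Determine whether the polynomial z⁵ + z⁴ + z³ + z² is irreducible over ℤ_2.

Write P(z) = z⁵ + z⁴ + z³ + z².
Check for roots in ℤ_2: P(0) = 0 → root; P(1) = 0 → root.
P(0) = 0, so (z) divides P(z); P is reducible.

No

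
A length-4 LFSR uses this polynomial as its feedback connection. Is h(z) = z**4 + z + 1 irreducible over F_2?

Yes

Check for roots in F_2: h(0) = 1; h(1) = 1.
No roots, so no linear factors.
Monic irreducibles of degree 2 over GF(2): z**2 + z + 1.
None of them divide h (all give nonzero remainder).
No irreducible factor of degree ≤ 2 exists, so h is irreducible over GF(2).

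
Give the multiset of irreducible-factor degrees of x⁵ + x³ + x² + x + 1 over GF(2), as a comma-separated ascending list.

5

Write g(x) = x⁵ + x³ + x² + x + 1.
Roots in GF(2): g(0) = 1; g(1) = 1.
Complete factorization: g(x) = (x⁵ + x³ + x² + x + 1).
Factor degrees with multiplicity: 5 = 5.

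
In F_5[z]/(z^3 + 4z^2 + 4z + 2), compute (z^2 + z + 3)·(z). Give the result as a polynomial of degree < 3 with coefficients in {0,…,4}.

Multiply in F_5[z]: (z^2 + z + 3)·(z) = z^3 + z^2 + 3z.
Reduce using z^3 ≡ z^2 + z + 3 (mod z^3 + 4z^2 + 4z + 2).
Reduced: 2z^2 + 4z + 3.

2z^2 + 4z + 3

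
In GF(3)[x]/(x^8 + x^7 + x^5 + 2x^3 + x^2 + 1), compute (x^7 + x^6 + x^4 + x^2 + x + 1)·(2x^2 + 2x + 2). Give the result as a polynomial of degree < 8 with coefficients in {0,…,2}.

2x^7 + 2x^6 + x^3 + x^2 + 2x

Multiply in GF(3)[x]: (x^7 + x^6 + x^4 + x^2 + x + 1)·(2x^2 + 2x + 2) = 2x^9 + x^8 + x^7 + x^6 + 2x^5 + x^4 + x^3 + x + 2.
Reduce using x^8 ≡ 2x^7 + 2x^5 + x^3 + 2x^2 + 2 (mod x^8 + x^7 + x^5 + 2x^3 + x^2 + 1).
Reduced: 2x^7 + 2x^6 + x^3 + x^2 + 2x.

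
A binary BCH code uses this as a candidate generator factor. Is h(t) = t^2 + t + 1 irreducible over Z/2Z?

Yes

Check for roots in Z/2Z: h(0) = 1; h(1) = 1.
No roots. A degree-2 polynomial over a field with no linear factor is irreducible.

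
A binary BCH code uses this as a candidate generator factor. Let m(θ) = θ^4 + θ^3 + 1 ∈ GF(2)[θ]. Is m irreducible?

Check for roots in GF(2): m(0) = 1; m(1) = 1.
No roots, so no linear factors.
Monic irreducibles of degree 2 over GF(2): θ^2 + θ + 1.
None of them divide m (all give nonzero remainder).
No irreducible factor of degree ≤ 2 exists, so m is irreducible over GF(2).

Yes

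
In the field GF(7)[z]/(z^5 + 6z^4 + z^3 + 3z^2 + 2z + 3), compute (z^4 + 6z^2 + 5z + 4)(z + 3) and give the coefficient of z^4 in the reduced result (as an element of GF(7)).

Multiply in GF(7)[z]: (z^4 + 6z^2 + 5z + 4)·(z + 3) = z^5 + 3z^4 + 6z^3 + 2z^2 + 5z + 5.
Reduce using z^5 ≡ z^4 + 6z^3 + 4z^2 + 5z + 4 (mod z^5 + 6z^4 + z^3 + 3z^2 + 2z + 3).
Reduced: 4z^4 + 5z^3 + 6z^2 + 3z + 2.

4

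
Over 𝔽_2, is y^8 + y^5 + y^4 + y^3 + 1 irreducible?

Write m(y) = y^8 + y^5 + y^4 + y^3 + 1.
Check for roots in 𝔽_2: m(0) = 1; m(1) = 1.
No roots, so no linear factors.
Monic irreducibles of degree 2 over GF(2): y^2 + y + 1.
None of them divide m (all give nonzero remainder).
Monic irreducibles of degree 3 over GF(2): y^3 + y + 1, y^3 + y^2 + 1.
None of them divide m (all give nonzero remainder).
Monic irreducibles of degree 4 over GF(2): y^4 + y + 1, y^4 + y^3 + 1, y^4 + y^3 + y^2 + y + 1.
None of them divide m (all give nonzero remainder).
No irreducible factor of degree ≤ 4 exists, so m is irreducible over GF(2).

Yes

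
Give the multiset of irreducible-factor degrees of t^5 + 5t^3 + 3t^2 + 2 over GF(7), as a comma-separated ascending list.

Write g(t) = t^5 + 5t^3 + 3t^2 + 2.
Complete factorization: g(t) = (t^5 + 5t^3 + 3t^2 + 2).
Factor degrees with multiplicity: 5 = 5.

5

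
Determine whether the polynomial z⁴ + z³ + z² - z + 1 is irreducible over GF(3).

No

Write P(z) = z⁴ + z³ + z² - z + 1.
Check for roots in GF(3): P(0) = 1; P(1) = 0 → root; P(2) = 0 → root.
P(1) = 0, so (z − 1) divides P(z); P is reducible.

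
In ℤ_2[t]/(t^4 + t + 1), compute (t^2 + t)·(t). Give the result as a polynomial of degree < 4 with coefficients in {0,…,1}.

t^3 + t^2

Multiply in ℤ_2[t]: (t^2 + t)·(t) = t^3 + t^2.
Reduced: t^3 + t^2.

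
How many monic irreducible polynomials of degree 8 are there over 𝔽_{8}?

By the necklace-counting formula, N_8(8) = (1/8) Σ_{d|8} μ(8/d)·8^d.
Divisors of 8: 1, 2, 4, 8; μ(8/d) for each: 0, 0, -1, 1.
Σ = − 8^4 + 8^8 = 16773120.
N = 16773120/8 = 2096640.

2096640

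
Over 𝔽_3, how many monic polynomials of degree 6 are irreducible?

By the necklace-counting formula, N_3(6) = (1/6) Σ_{d|6} μ(6/d)·3^d.
Divisors of 6: 1, 2, 3, 6; μ(6/d) for each: 1, -1, -1, 1.
Σ = 3^1 − 3^2 − 3^3 + 3^6 = 696.
N = 696/6 = 116.

116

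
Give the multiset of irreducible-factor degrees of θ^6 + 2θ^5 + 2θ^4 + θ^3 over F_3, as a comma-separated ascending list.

1, 1, 1, 1, 1, 1

Write h(θ) = θ^6 + 2θ^5 + 2θ^4 + θ^3.
Roots in F_3: h(0) = 0 → root; h(1) = 0 → root; h(2) = 0 → root.
Linear factors from roots: (θ), (θ + 2), (θ + 1).
Complete factorization: h(θ) = (θ + 1)·(θ + 2)^2·(θ)^3.
Factor degrees with multiplicity: 1 + 1 + 1 + 1 + 1 + 1 = 6.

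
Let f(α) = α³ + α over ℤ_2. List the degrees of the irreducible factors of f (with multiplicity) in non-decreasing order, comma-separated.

1, 1, 1

Roots in ℤ_2: f(0) = 0 → root; f(1) = 0 → root.
Linear factors from roots: (α), (α + 1).
Complete factorization: f(α) = (α)·(α + 1)^2.
Factor degrees with multiplicity: 1 + 1 + 1 = 3.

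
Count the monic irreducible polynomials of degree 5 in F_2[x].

The number of monic irreducibles of degree 5 over GF(2) is (1/5)·Σ_{d∣5} μ(5/d) 2^d.
Divisors of 5: 1, 5; μ(5/d) for each: -1, 1.
Σ = − 2^1 + 2^5 = 30.
N = 30/5 = 6.

6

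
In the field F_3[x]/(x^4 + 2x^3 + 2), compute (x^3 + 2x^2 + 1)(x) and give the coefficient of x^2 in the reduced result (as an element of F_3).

Multiply in F_3[x]: (x^3 + 2x^2 + 1)·(x) = x^4 + 2x^3 + x.
Reduce using x^4 ≡ x^3 + 1 (mod x^4 + 2x^3 + 2).
Reduced: x + 1.

0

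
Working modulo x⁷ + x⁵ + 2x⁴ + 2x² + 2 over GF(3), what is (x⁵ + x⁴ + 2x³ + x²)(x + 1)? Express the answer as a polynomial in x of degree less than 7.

x^6 + 2x^5 + x^2

Multiply in GF(3)[x]: (x⁵ + x⁴ + 2x³ + x²)·(x + 1) = x⁶ + 2x⁵ + x².
Reduced: x⁶ + 2x⁵ + x².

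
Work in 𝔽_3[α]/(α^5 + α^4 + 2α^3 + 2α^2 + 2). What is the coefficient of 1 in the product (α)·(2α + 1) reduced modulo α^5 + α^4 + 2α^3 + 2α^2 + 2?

0

Multiply in 𝔽_3[α]: (α)·(2α + 1) = 2α^2 + α.
Reduced: 2α^2 + α.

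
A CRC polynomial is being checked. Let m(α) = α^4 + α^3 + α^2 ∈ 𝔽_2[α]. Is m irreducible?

No

Check for roots in 𝔽_2: m(0) = 0 → root; m(1) = 1.
m(0) = 0, so (α) divides m(α); m is reducible.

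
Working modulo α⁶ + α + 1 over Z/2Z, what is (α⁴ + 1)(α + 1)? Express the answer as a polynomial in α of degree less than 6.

α^5 + α^4 + α + 1

Multiply in Z/2Z[α]: (α⁴ + 1)·(α + 1) = α⁵ + α⁴ + α + 1.
Reduced: α⁵ + α⁴ + α + 1.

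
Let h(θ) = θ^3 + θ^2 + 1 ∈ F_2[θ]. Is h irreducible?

Check for roots in F_2: h(0) = 1; h(1) = 1.
No roots. A degree-3 polynomial over a field with no linear factor is irreducible.

Yes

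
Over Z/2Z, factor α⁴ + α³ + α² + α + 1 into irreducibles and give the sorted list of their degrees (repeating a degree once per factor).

4

Write h(α) = α⁴ + α³ + α² + α + 1.
Roots in Z/2Z: h(0) = 1; h(1) = 1.
Complete factorization: h(α) = (α⁴ + α³ + α² + α + 1).
Factor degrees with multiplicity: 4 = 4.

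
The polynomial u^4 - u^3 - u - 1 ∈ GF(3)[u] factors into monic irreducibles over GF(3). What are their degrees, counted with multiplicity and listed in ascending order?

2, 2

Write h(u) = u^4 - u^3 - u - 1.
Roots in GF(3): h(0) = 2; h(1) = 1; h(2) = 2.
Complete factorization: h(u) = (u^2 + 1)·(u^2 - u - 1).
Factor degrees with multiplicity: 2 + 2 = 4.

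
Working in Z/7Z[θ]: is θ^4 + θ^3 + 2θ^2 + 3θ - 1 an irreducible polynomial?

Write P(θ) = θ^4 + θ^3 + 2θ^2 + 3θ - 1.
Check for roots in Z/7Z: P(0) = 6; P(1) = 6; P(2) = 2; P(3) = 1; P(4) = 6; P(5) = 2; P(6) = 5.
No roots, so no linear factors.
Degree-2 irreducible divisors: test the 21 monic irreducibles of degree 2 over GF(7).
None of them divide P (all give nonzero remainder).
No irreducible factor of degree ≤ 2 exists, so P is irreducible over GF(7).

Yes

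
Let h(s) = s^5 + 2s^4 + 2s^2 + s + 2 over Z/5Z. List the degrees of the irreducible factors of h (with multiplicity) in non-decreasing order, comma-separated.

5

Roots in Z/5Z: h(0) = 2; h(1) = 3; h(2) = 1; h(3) = 3; h(4) = 4.
Complete factorization: h(s) = (s^5 + 2s^4 + 2s^2 + s + 2).
Factor degrees with multiplicity: 5 = 5.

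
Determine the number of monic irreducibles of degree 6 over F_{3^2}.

88440

Gauss's count: N_{9}(6) = (1/6) Σ_{d|6} μ(6/d)·9^d.
Divisors of 6: 1, 2, 3, 6; μ(6/d) for each: 1, -1, -1, 1.
Σ = 9^1 − 9^2 − 9^3 + 9^6 = 530640.
N = 530640/6 = 88440.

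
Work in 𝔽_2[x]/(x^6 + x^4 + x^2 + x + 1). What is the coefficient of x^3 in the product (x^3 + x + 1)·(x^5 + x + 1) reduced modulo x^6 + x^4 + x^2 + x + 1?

Multiply in 𝔽_2[x]: (x^3 + x + 1)·(x^5 + x + 1) = x^8 + x^6 + x^5 + x^4 + x^3 + x^2 + 1.
Reduce using x^6 ≡ x^4 + x^2 + x + 1 (mod x^6 + x^4 + x^2 + x + 1).
Reduced: x^5 + 1.

0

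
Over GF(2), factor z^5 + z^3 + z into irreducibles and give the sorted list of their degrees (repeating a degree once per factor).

1, 2, 2

Write g(z) = z^5 + z^3 + z.
Roots in GF(2): g(0) = 0 → root; g(1) = 1.
Linear factors from roots: (z).
Complete factorization: g(z) = (z)·(z^2 + z + 1)^2.
Factor degrees with multiplicity: 1 + 2 + 2 = 5.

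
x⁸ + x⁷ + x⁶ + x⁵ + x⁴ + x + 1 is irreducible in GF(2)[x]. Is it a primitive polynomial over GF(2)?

No

Write f(x) = x⁸ + x⁷ + x⁶ + x⁵ + x⁴ + x + 1.
|GF(2^8)^×| = 2^8 − 1 = 255. Prime factorization: 255 = 3·5·17.
f is primitive ⇔ x has order 255 in GF(2)[x]/(f), i.e. x^(255/q) ≠ 1 for each prime q | 255.
x^(85) mod f = x⁶ + x⁵ + x⁴.
x^(51) mod f = 1
x^(15) mod f = x⁷ + x⁴ + x³ + 1.
Since x^(51) = 1, the order of x divides 51 < 255; not primitive.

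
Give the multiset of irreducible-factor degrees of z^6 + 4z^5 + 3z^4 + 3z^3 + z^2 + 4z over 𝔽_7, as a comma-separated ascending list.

1, 1, 2, 2

Write g(z) = z^6 + 4z^5 + 3z^4 + 3z^3 + z^2 + 4z.
Linear factors from roots: (z), (z + 3).
Complete factorization: g(z) = (z)·(z + 3)·(z^2 + 2z + 5)·(z^2 + 6z + 4).
Factor degrees with multiplicity: 1 + 1 + 2 + 2 = 6.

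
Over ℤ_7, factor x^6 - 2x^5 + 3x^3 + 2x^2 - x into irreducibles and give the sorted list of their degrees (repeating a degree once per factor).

Write h(x) = x^6 - 2x^5 + 3x^3 + 2x^2 - x.
Linear factors from roots: (x), (x + 3).
Complete factorization: h(x) = (x)·(x + 3)·(x^4 + 2x^3 + x^2 + 2).
Factor degrees with multiplicity: 1 + 1 + 4 = 6.

1, 1, 4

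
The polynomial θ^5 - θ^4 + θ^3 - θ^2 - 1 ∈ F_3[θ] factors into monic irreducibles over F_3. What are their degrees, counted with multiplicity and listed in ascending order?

2, 3

Write h(θ) = θ^5 - θ^4 + θ^3 - θ^2 - 1.
Roots in F_3: h(0) = 2; h(1) = 2; h(2) = 1.
Complete factorization: h(θ) = (θ^2 - θ - 1)·(θ^3 - θ + 1).
Factor degrees with multiplicity: 2 + 3 = 5.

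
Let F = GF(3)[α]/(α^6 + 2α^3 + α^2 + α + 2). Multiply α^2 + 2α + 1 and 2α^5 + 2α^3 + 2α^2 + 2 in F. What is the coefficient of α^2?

1

Multiply in GF(3)[α]: (α^2 + 2α + 1)·(2α^5 + 2α^3 + 2α^2 + 2) = 2α^7 + α^6 + α^5 + α^2 + α + 2.
Reduce using α^6 ≡ α^3 + 2α^2 + 2α + 1 (mod α^6 + 2α^3 + α^2 + α + 2).
Reduced: α^5 + 2α^4 + 2α^3 + α^2 + 2α.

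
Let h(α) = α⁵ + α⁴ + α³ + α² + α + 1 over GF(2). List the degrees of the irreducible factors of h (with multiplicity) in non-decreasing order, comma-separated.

Roots in GF(2): h(0) = 1; h(1) = 0 → root.
Linear factors from roots: (α + 1).
Complete factorization: h(α) = (α + 1)·(α² + α + 1)^2.
Factor degrees with multiplicity: 1 + 2 + 2 = 5.

1, 2, 2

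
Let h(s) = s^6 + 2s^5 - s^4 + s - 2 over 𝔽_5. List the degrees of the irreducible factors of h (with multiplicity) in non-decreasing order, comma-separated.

1, 1, 2, 2

Roots in 𝔽_5: h(0) = 3; h(1) = 1; h(2) = 2; h(3) = 0 → root; h(4) = 0 → root.
Linear factors from roots: (s + 2), (s + 1).
Complete factorization: h(s) = (s + 1)·(s + 2)·(s^2 + 2s - 2)^2.
Factor degrees with multiplicity: 1 + 1 + 2 + 2 = 6.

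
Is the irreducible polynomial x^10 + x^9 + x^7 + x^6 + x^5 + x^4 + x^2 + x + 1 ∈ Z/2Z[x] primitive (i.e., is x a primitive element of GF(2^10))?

No

Write f(x) = x^10 + x^9 + x^7 + x^6 + x^5 + x^4 + x^2 + x + 1.
|GF(2^10)^×| = 2^10 − 1 = 1023. Prime factorization: 1023 = 3·11·31.
f is primitive ⇔ x has order 1023 in GF(2)[x]/(f), i.e. x^(1023/q) ≠ 1 for each prime q | 1023.
x^(341) mod f = 1
x^(93) mod f = x^9 + x^6 + x^4 + x^3 + x^2 + x + 1.
x^(33) mod f = x^9 + x^4 + x.
Since x^(341) = 1, the order of x divides 341 < 1023; not primitive.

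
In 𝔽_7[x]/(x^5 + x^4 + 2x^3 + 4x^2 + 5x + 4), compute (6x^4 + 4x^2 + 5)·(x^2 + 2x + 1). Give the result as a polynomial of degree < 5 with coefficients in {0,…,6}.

6x^4 + 4x^2 + 5x + 2

Multiply in 𝔽_7[x]: (6x^4 + 4x^2 + 5)·(x^2 + 2x + 1) = 6x^6 + 5x^5 + 3x^4 + x^3 + 2x^2 + 3x + 5.
Reduce using x^5 ≡ 6x^4 + 5x^3 + 3x^2 + 2x + 3 (mod x^5 + x^4 + 2x^3 + 4x^2 + 5x + 4).
Reduced: 6x^4 + 4x^2 + 5x + 2.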